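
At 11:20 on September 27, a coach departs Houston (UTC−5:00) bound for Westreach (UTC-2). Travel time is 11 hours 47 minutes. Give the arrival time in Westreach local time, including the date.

Convert departure to UTC: 11:20 + 5:00 = 16:20 UTC on Sep 27.
Add 11 hours and 47 minutes travel time → 04:07 UTC (Sep 28).
Westreach is UTC−2:00, so local arrival = 04:07 − 2:00 = 02:07 on Sep 28.

02:07 on September 28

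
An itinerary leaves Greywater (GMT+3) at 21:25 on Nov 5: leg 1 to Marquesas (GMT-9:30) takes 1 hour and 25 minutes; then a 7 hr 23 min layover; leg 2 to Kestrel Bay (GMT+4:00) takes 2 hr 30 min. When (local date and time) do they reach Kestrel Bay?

Convert departure to UTC: 21:25 − 3:00 = 18:25 UTC on Nov 5.
Add 1 hour 25 minutes leg 1 → 19:50 UTC.
Add 7 hours 23 minutes layover in Marquesas → 03:13 UTC (Nov 6).
Add 2 hours and 30 minutes leg 2 → 05:43 UTC.
Kestrel Bay is UTC+4:00, so local arrival = 05:43 + 4:00 = 09:43 on Nov 6.

09:43 on Nov 6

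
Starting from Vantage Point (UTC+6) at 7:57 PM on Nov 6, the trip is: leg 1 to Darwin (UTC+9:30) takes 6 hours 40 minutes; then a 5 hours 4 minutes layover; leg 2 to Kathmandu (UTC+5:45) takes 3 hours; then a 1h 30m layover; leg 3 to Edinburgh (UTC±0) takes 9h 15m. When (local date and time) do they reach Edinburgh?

3:26 PM on November 7

Convert departure to UTC: 7:57 PM − 6:00 = 1:57 PM UTC on Nov 6.
Add 6 hours and 40 minutes leg 1 → 8:37 PM UTC.
Add 5 hours 4 minutes layover in Darwin → 1:41 AM UTC (Nov 7).
Add 3 hours leg 2 → 4:41 AM UTC.
Add 1 hour and 30 minutes layover in Kathmandu → 6:11 AM UTC.
Add 9 hours and 15 minutes leg 3 → 3:26 PM UTC.
Edinburgh is UTC+0, so local arrival is the same: 3:26 PM on Nov 7.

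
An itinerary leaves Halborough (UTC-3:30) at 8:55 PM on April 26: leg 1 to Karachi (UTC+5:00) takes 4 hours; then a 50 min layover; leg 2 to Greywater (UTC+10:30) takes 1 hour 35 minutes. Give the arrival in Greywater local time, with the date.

5:20 PM on Apr 27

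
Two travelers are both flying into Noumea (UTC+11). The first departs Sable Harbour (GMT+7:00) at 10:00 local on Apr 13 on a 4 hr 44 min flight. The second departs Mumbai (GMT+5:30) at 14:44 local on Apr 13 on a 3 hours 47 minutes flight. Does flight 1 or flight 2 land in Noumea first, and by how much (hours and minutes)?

the first, by 5 hours 17 minutes

Flight 1 in UTC: 10:00 − 7:00 = 03:00 on Apr 13.
+4 hours and 44 minutes → arrive 07:44 UTC on Apr 13.
Flight 2 in UTC: 14:44 − 5:30 = 09:14 on Apr 13.
+3 hours 47 minutes → arrive 13:01 UTC on Apr 13.
Flight 1 lands earlier by 5 hours 17 minutes.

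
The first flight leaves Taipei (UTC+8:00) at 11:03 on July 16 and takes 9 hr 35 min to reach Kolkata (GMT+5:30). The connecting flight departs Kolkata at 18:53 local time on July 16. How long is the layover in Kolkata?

Convert departure to UTC: 11:03 − 8:00 = 03:03 UTC on Jul 16.
Add 9 hours and 35 minutes flight time → 12:38 UTC.
Kolkata is UTC+5:30, so local arrival = 12:38 + 5:30 = 18:08 on Jul 16.
Layover = 18:53 − 18:08 = 45 minutes.

45 minutes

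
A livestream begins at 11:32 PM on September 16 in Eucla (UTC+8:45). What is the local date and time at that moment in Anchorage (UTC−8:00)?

In UTC: 11:32 PM − 8:45 = 2:47 PM on Sep 16.
Anchorage is UTC−8:00: 2:47 PM − 8:00 = 6:47 AM on Sep 16.

6:47 AM on September 16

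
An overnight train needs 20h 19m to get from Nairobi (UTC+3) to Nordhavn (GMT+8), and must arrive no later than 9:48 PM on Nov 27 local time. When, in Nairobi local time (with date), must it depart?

Target arrival in UTC: 9:48 PM − 8:00 = 1:48 PM on Nov 27.
Subtract 20 hours 19 minutes → departure 5:29 PM UTC on Nov 26.
Nairobi is UTC+3:00: 5:29 PM + 3:00 = 8:29 PM on Nov 26.

8:29 PM on November 26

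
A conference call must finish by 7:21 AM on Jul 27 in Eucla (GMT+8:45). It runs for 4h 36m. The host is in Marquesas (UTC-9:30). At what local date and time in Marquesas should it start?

Target end time in UTC: 7:21 AM − 8:45 = 10:36 PM on Jul 26.
Subtract 4 hours and 36 minutes → start 6:00 PM UTC on Jul 26.
Marquesas is UTC−9:30: 6:00 PM − 9:30 = 8:30 AM on Jul 26.

8:30 AM on Jul 26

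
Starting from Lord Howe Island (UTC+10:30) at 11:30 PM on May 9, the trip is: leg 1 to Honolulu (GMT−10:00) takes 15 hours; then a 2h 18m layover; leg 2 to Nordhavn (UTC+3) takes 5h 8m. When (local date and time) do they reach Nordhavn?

Convert departure to UTC: 11:30 PM − 10:30 = 1:00 PM UTC on May 9.
Add 15 hours leg 1 → 4:00 AM UTC (May 10).
Add 2 hours and 18 minutes layover in Honolulu → 6:18 AM UTC.
Add 5 hours and 8 minutes leg 2 → 11:26 AM UTC.
Nordhavn is UTC+3:00, so local arrival = 11:26 AM + 3:00 = 2:26 PM on May 10.

2:26 PM on May 10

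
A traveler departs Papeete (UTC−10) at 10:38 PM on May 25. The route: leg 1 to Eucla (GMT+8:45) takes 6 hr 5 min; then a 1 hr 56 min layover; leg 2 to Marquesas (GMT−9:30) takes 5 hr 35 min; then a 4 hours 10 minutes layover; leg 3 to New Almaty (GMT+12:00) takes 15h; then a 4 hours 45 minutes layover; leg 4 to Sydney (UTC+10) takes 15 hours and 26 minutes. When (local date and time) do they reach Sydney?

11:35 PM on May 28

Convert departure to UTC: 10:38 PM + 10:00 = 8:38 AM UTC on May 26.
Add 6 hours and 5 minutes leg 1 → 2:43 PM UTC.
Add 1 hour 56 minutes layover in Eucla → 4:39 PM UTC.
Add 5 hours and 35 minutes leg 2 → 10:14 PM UTC.
Add 4 hours 10 minutes layover in Marquesas → 2:24 AM UTC (May 27).
Add 15 hours leg 3 → 5:24 PM UTC.
Add 4 hours and 45 minutes layover in New Almaty → 10:09 PM UTC.
Add 15 hours 26 minutes leg 4 → 1:35 PM UTC (May 28).
Sydney is UTC+10:00, so local arrival = 1:35 PM + 10:00 = 11:35 PM on May 28.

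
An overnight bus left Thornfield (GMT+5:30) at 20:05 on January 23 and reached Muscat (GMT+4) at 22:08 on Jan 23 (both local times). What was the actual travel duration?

3 hours 33 minutes

Departure in UTC: 20:05 − 5:30 = 14:35 on Jan 23.
Arrival in UTC: 22:08 − 4:00 = 18:08 on Jan 23.
Elapsed = 18:08 − 14:35 = 3 hours 33 minutes.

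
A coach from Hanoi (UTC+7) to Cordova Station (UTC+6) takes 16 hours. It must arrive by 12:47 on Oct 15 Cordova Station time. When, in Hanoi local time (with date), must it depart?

21:47 on October 14

Target arrival in UTC: 12:47 − 6:00 = 06:47 on Oct 15.
Subtract 16 hours → departure 14:47 UTC on Oct 14.
Hanoi is UTC+7:00: 14:47 + 7:00 = 21:47 on Oct 14.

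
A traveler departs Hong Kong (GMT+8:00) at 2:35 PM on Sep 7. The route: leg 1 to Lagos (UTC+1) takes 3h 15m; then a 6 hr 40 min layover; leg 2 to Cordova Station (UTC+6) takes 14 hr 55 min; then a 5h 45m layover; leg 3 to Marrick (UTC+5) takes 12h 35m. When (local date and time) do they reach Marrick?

6:45 AM on September 9

Convert departure to UTC: 2:35 PM − 8:00 = 6:35 AM UTC on Sep 7.
Add 3 hours 15 minutes leg 1 → 9:50 AM UTC.
Add 6 hours 40 minutes layover in Lagos → 4:30 PM UTC.
Add 14 hours and 55 minutes leg 2 → 7:25 AM UTC (Sep 8).
Add 5 hours 45 minutes layover in Cordova Station → 1:10 PM UTC.
Add 12 hours and 35 minutes leg 3 → 1:45 AM UTC (Sep 9).
Marrick is UTC+5:00, so local arrival = 1:45 AM + 5:00 = 6:45 AM on Sep 9.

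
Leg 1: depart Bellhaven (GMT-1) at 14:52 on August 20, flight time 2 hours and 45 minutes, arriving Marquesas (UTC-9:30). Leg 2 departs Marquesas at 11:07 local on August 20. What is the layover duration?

Convert departure to UTC: 14:52 + 1:00 = 15:52 UTC on Aug 20.
Add 2 hours and 45 minutes flight time → 18:37 UTC.
Marquesas is UTC−9:30, so local arrival = 18:37 − 9:30 = 09:07 on Aug 20.
Layover = 11:07 − 09:07 = 2 hours.

2 hours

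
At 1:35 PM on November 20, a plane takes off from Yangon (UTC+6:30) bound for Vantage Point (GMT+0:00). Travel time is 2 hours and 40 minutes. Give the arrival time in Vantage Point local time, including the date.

9:45 AM on November 20

Convert departure to UTC: 1:35 PM − 6:30 = 7:05 AM UTC on Nov 20.
Add 2 hours and 40 minutes travel time → 9:45 AM UTC.
Vantage Point is UTC+0, so local arrival is the same: 9:45 AM on Nov 20.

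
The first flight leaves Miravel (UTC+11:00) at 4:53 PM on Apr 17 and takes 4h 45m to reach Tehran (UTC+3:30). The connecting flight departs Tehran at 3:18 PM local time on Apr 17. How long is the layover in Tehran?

Convert departure to UTC: 4:53 PM − 11:00 = 5:53 AM UTC on Apr 17.
Add 4 hours and 45 minutes flight time → 10:38 AM UTC.
Tehran is UTC+3:30, so local arrival = 10:38 AM + 3:30 = 2:08 PM on Apr 17.
Layover = 3:18 PM − 2:08 PM = 1 hour 10 minutes.

1 hour 10 minutes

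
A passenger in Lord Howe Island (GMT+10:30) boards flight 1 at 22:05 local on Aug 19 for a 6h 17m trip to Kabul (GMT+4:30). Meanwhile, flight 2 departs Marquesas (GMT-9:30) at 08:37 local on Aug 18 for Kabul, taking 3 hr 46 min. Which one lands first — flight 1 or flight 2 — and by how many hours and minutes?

Flight 1 in UTC: 22:05 − 10:30 = 11:35 on Aug 19.
+6 hours and 17 minutes → arrive 17:52 UTC on Aug 19.
Flight 2 in UTC: 08:37 + 9:30 = 18:07 on Aug 18.
+3 hours and 46 minutes → arrive 21:53 UTC on Aug 18.
Flight 2 lands earlier by 19 hours 59 minutes.

the second, by 19 hours 59 minutes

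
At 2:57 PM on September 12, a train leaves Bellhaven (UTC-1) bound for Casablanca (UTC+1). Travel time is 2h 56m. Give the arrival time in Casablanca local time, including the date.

Casablanca is 2:00 ahead of Bellhaven.
After 2 hours 56 minutes it is 5:53 PM in Bellhaven.
Shift by the zone difference: 5:53 PM + 2:00 = 7:53 PM on Sep 12 in Casablanca.

7:53 PM on September 12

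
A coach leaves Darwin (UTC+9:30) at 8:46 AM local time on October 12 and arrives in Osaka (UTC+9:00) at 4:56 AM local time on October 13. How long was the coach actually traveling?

20 hours 40 minutes

Departure in UTC: 8:46 AM − 9:30 = 11:16 PM on Oct 11.
Arrival in UTC: 4:56 AM − 9:00 = 7:56 PM on Oct 12.
Elapsed = 7:56 PM − 11:16 PM (+1 day) = 20 hours 40 minutes.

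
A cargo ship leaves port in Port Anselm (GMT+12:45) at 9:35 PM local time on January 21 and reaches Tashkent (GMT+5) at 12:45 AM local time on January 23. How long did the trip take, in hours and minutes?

34 hours 55 minutes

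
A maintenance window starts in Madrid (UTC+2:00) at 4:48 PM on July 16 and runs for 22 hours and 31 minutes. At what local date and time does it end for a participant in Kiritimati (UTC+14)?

Kiritimati is 12:00 ahead of Madrid.
After 22 hours 31 minutes it is 3:19 PM (Jul 17) in Madrid.
Shift by the zone difference: 3:19 PM + 12:00 = 3:19 AM on Jul 18 in Kiritimati.

3:19 AM on July 18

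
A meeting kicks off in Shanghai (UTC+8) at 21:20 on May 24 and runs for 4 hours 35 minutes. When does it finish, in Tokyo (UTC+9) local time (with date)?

Convert start to UTC: 21:20 − 8:00 = 13:20 UTC on May 24.
Add 4 hours and 35 minutes duration → 17:55 UTC.
Tokyo is UTC+9:00, so local end time = 17:55 + 9:00 = 02:55 on May 25.

02:55 on May 25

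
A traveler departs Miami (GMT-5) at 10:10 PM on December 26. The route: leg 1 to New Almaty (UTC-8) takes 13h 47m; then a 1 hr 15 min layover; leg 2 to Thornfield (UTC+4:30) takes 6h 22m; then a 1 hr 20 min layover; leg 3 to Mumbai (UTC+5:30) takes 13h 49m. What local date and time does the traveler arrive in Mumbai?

Convert departure to UTC: 10:10 PM + 5:00 = 3:10 AM UTC on Dec 27.
Add 13 hours 47 minutes leg 1 → 4:57 PM UTC.
Add 1 hour and 15 minutes layover in New Almaty → 6:12 PM UTC.
Add 6 hours and 22 minutes leg 2 → 12:34 AM UTC (Dec 28).
Add 1 hour and 20 minutes layover in Thornfield → 1:54 AM UTC.
Add 13 hours 49 minutes leg 3 → 3:43 PM UTC.
Mumbai is UTC+5:30, so local arrival = 3:43 PM + 5:30 = 9:13 PM on Dec 28.

9:13 PM on December 28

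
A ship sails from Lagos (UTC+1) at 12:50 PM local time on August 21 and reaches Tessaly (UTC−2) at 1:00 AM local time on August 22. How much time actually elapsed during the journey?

Tessaly is 3:00 behind Lagos.
Clock-face elapsed time (ignoring zones) is 12 hours 10 minutes.
Actual elapsed = 12 hours 10 minutes + 3:00 = 15 hours 10 minutes.

15 hours 10 minutes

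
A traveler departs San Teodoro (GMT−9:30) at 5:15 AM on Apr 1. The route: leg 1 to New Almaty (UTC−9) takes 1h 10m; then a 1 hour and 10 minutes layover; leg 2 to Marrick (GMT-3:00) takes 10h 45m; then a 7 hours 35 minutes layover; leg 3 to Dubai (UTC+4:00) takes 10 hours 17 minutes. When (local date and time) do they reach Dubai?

Convert departure to UTC: 5:15 AM + 9:30 = 2:45 PM UTC on Apr 1.
Add 1 hour and 10 minutes leg 1 → 3:55 PM UTC.
Add 1 hour and 10 minutes layover in New Almaty → 5:05 PM UTC.
Add 10 hours 45 minutes leg 2 → 3:50 AM UTC (Apr 2).
Add 7 hours and 35 minutes layover in Marrick → 11:25 AM UTC.
Add 10 hours 17 minutes leg 3 → 9:42 PM UTC.
Dubai is UTC+4:00, so local arrival = 9:42 PM + 4:00 = 1:42 AM on Apr 3.

1:42 AM on April 3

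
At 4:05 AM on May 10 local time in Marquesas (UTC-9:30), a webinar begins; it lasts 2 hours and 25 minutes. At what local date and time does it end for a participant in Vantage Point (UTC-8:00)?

Vantage Point is 1:30 ahead of Marquesas.
After 2 hours 25 minutes it is 6:30 AM in Marquesas.
Shift by the zone difference: 6:30 AM + 1:30 = 8:00 AM on May 10 in Vantage Point.

8:00 AM on May 10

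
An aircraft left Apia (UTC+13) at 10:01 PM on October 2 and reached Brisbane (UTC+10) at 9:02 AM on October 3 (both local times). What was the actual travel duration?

Departure in UTC: 10:01 PM − 13:00 = 9:01 AM on Oct 2.
Arrival in UTC: 9:02 AM − 10:00 = 11:02 PM on Oct 2.
Elapsed = 11:02 PM − 9:01 AM = 14 hours 1 minute.

14 hours 1 minute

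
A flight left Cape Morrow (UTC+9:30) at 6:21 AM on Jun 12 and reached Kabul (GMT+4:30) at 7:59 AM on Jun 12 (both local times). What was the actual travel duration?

6 hours 38 minutes

Kabul is 5:00 behind Cape Morrow.
Clock-face elapsed time (ignoring zones) is 1 hour 38 minutes.
Actual elapsed = 1 hour 38 minutes + 5:00 = 6 hours 38 minutes.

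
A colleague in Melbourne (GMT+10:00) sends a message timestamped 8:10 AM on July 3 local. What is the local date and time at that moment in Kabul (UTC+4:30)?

2:40 AM on July 3

Kabul is 5:30 behind Melbourne.
Shift by the zone difference: 8:10 AM − 5:30 = 2:40 AM on Jul 3 in Kabul.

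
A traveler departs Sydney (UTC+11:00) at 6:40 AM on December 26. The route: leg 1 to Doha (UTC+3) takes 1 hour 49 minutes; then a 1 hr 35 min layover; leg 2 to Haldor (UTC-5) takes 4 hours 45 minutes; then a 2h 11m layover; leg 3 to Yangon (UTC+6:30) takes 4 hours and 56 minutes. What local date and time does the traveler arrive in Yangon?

Convert departure to UTC: 6:40 AM − 11:00 = 7:40 PM UTC on Dec 25.
Add 1 hour 49 minutes leg 1 → 9:29 PM UTC.
Add 1 hour 35 minutes layover in Doha → 11:04 PM UTC.
Add 4 hours and 45 minutes leg 2 → 3:49 AM UTC (Dec 26).
Add 2 hours and 11 minutes layover in Haldor → 6:00 AM UTC.
Add 4 hours 56 minutes leg 3 → 10:56 AM UTC.
Yangon is UTC+6:30, so local arrival = 10:56 AM + 6:30 = 5:26 PM on Dec 26.

5:26 PM on Dec 26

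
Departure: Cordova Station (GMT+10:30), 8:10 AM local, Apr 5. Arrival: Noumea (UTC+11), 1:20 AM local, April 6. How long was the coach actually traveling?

16 hours 40 minutes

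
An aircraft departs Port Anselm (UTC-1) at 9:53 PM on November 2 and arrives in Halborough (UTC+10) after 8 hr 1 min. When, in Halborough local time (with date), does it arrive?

4:54 PM on November 3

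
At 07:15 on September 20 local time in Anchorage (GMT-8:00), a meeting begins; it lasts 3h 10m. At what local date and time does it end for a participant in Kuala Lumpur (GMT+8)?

02:25 on Sep 21

Convert start to UTC: 07:15 + 8:00 = 15:15 UTC on Sep 20.
Add 3 hours and 10 minutes duration → 18:25 UTC.
Kuala Lumpur is UTC+8:00, so local end time = 18:25 + 8:00 = 02:25 on Sep 21.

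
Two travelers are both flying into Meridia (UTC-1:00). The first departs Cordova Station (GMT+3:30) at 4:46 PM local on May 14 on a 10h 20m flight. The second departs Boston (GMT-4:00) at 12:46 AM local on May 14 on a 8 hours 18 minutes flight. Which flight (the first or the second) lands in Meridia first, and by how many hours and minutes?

the second, by 10 hours 32 minutes

Flight 1 in UTC: 4:46 PM − 3:30 = 1:16 PM on May 14.
+10 hours 20 minutes → arrive 11:36 PM UTC on May 14.
Flight 2 in UTC: 12:46 AM + 4:00 = 4:46 AM on May 14.
+8 hours and 18 minutes → arrive 1:04 PM UTC on May 14.
Flight 2 lands earlier by 10 hours 32 minutes.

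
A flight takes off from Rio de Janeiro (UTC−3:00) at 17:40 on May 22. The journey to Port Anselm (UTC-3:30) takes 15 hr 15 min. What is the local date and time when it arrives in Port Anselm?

Convert departure to UTC: 17:40 + 3:00 = 20:40 UTC on May 22.
Add 15 hours 15 minutes travel time → 11:55 UTC (May 23).
Port Anselm is UTC−3:30, so local arrival = 11:55 − 3:30 = 08:25 on May 23.

08:25 on May 23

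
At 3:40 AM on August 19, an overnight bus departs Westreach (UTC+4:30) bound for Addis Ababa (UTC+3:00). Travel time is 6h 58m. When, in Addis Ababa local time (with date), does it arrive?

9:08 AM on August 19

Convert departure to UTC: 3:40 AM − 4:30 = 11:10 PM UTC on Aug 18.
Add 6 hours 58 minutes travel time → 6:08 AM UTC (Aug 19).
Addis Ababa is UTC+3:00, so local arrival = 6:08 AM + 3:00 = 9:08 AM on Aug 19.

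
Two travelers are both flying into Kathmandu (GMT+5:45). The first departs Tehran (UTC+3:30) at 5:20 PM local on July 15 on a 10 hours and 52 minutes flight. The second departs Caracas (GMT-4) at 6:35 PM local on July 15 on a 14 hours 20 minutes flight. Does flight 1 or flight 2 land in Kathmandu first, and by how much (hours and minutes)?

the first, by 12 hours 13 minutes

Flight 1 in UTC: 5:20 PM − 3:30 = 1:50 PM on Jul 15.
+10 hours and 52 minutes → arrive 12:42 AM UTC on Jul 16.
Flight 2 in UTC: 6:35 PM + 4:00 = 10:35 PM on Jul 15.
+14 hours 20 minutes → arrive 12:55 PM UTC on Jul 16.
Flight 1 lands earlier by 12 hours 13 minutes.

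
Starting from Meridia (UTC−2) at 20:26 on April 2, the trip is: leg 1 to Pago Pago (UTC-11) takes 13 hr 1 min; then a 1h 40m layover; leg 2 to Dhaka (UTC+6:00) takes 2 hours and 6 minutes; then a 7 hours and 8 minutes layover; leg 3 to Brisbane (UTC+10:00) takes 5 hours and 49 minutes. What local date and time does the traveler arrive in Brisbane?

Convert departure to UTC: 20:26 + 2:00 = 22:26 UTC on Apr 2.
Add 13 hours 1 minute leg 1 → 11:27 UTC (Apr 3).
Add 1 hour and 40 minutes layover in Pago Pago → 13:07 UTC.
Add 2 hours 6 minutes leg 2 → 15:13 UTC.
Add 7 hours and 8 minutes layover in Dhaka → 22:21 UTC.
Add 5 hours 49 minutes leg 3 → 04:10 UTC (Apr 4).
Brisbane is UTC+10:00, so local arrival = 04:10 + 10:00 = 14:10 on Apr 4.

14:10 on Apr 4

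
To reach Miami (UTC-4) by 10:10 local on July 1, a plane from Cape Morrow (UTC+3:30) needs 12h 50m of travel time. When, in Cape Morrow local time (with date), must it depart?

Target arrival in UTC: 10:10 + 4:00 = 14:10 on Jul 1.
Subtract 12 hours and 50 minutes → departure 01:20 UTC on Jul 1.
Cape Morrow is UTC+3:30: 01:20 + 3:30 = 04:50 on Jul 1.

04:50 on July 1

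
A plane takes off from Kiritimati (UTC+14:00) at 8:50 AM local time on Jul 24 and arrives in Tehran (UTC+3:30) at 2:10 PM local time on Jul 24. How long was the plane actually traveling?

15 hours 50 minutes

Departure in UTC: 8:50 AM − 14:00 = 6:50 PM on Jul 23.
Arrival in UTC: 2:10 PM − 3:30 = 10:40 AM on Jul 24.
Elapsed = 10:40 AM − 6:50 PM (+1 day) = 15 hours 50 minutes.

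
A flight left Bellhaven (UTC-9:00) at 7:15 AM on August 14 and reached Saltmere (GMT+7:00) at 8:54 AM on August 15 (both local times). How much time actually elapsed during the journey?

9 hours 39 minutes

Saltmere is 16:00 ahead of Bellhaven.
Clock-face elapsed time (ignoring zones) is 25 hours 39 minutes.
Actual elapsed = 25 hours 39 minutes − 16:00 = 9 hours 39 minutes.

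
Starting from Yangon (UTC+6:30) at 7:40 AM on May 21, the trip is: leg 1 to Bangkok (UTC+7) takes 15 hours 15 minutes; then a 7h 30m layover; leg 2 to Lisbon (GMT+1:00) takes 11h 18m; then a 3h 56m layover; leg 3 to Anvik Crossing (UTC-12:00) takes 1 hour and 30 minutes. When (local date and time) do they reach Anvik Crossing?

Convert departure to UTC: 7:40 AM − 6:30 = 1:10 AM UTC on May 21.
Add 15 hours and 15 minutes leg 1 → 4:25 PM UTC.
Add 7 hours and 30 minutes layover in Bangkok → 11:55 PM UTC.
Add 11 hours and 18 minutes leg 2 → 11:13 AM UTC (May 22).
Add 3 hours 56 minutes layover in Lisbon → 3:09 PM UTC.
Add 1 hour and 30 minutes leg 3 → 4:39 PM UTC.
Anvik Crossing is UTC−12:00, so local arrival = 4:39 PM − 12:00 = 4:39 AM on May 22.

4:39 AM on May 22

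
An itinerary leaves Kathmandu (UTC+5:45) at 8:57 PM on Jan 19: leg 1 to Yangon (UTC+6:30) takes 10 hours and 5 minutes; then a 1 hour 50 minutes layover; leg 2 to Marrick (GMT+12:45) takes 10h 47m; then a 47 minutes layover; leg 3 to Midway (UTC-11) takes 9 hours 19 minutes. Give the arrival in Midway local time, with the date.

Convert departure to UTC: 8:57 PM − 5:45 = 3:12 PM UTC on Jan 19.
Add 10 hours 5 minutes leg 1 → 1:17 AM UTC (Jan 20).
Add 1 hour and 50 minutes layover in Yangon → 3:07 AM UTC.
Add 10 hours and 47 minutes leg 2 → 1:54 PM UTC.
Add 47 minutes layover in Marrick → 2:41 PM UTC.
Add 9 hours and 19 minutes leg 3 → 12:00 AM UTC (Jan 21).
Midway is UTC−11:00, so local arrival = 12:00 AM − 11:00 = 1:00 PM on Jan 20.

1:00 PM on January 20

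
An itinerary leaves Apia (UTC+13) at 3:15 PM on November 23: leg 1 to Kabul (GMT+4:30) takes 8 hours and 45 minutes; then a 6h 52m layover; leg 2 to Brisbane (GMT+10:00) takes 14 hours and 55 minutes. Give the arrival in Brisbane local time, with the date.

Convert departure to UTC: 3:15 PM − 13:00 = 2:15 AM UTC on Nov 23.
Add 8 hours and 45 minutes leg 1 → 11:00 AM UTC.
Add 6 hours and 52 minutes layover in Kabul → 5:52 PM UTC.
Add 14 hours 55 minutes leg 2 → 8:47 AM UTC (Nov 24).
Brisbane is UTC+10:00, so local arrival = 8:47 AM + 10:00 = 6:47 PM on Nov 24.

6:47 PM on Nov 24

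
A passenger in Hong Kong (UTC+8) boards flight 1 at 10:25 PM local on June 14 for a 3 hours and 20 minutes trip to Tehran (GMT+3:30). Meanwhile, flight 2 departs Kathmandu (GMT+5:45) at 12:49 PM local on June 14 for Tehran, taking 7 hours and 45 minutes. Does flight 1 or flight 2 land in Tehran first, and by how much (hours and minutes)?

Flight 1 in UTC: 10:25 PM − 8:00 = 2:25 PM on Jun 14.
+3 hours and 20 minutes → arrive 5:45 PM UTC on Jun 14.
Flight 2 in UTC: 12:49 PM − 5:45 = 7:04 AM on Jun 14.
+7 hours 45 minutes → arrive 2:49 PM UTC on Jun 14.
Flight 2 lands earlier by 2 hours 56 minutes.

the second, by 2 hours 56 minutes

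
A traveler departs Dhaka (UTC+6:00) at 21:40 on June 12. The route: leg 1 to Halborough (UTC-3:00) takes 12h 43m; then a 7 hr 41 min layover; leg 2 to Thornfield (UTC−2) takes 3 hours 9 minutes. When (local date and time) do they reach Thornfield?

Convert departure to UTC: 21:40 − 6:00 = 15:40 UTC on Jun 12.
Add 12 hours and 43 minutes leg 1 → 04:23 UTC (Jun 13).
Add 7 hours and 41 minutes layover in Halborough → 12:04 UTC.
Add 3 hours and 9 minutes leg 2 → 15:13 UTC.
Thornfield is UTC−2:00, so local arrival = 15:13 − 2:00 = 13:13 on Jun 13.

13:13 on June 13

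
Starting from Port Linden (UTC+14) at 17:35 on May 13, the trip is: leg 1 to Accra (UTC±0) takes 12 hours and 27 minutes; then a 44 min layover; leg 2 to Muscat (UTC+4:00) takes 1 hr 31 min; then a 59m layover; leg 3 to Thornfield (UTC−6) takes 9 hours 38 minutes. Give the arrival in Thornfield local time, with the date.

22:54 on May 13

Convert departure to UTC: 17:35 − 14:00 = 03:35 UTC on May 13.
Add 12 hours 27 minutes leg 1 → 16:02 UTC.
Add 44 minutes layover in Accra → 16:46 UTC.
Add 1 hour 31 minutes leg 2 → 18:17 UTC.
Add 59 minutes layover in Muscat → 19:16 UTC.
Add 9 hours 38 minutes leg 3 → 04:54 UTC (May 14).
Thornfield is UTC−6:00, so local arrival = 04:54 − 6:00 = 22:54 on May 13.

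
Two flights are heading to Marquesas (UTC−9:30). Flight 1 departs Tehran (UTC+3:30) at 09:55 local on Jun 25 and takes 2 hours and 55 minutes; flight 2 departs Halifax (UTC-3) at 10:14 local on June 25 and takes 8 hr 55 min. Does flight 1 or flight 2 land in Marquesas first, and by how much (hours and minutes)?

Flight 1 in UTC: 09:55 − 3:30 = 06:25 on Jun 25.
+2 hours 55 minutes → arrive 09:20 UTC on Jun 25.
Flight 2 in UTC: 10:14 + 3:00 = 13:14 on Jun 25.
+8 hours 55 minutes → arrive 22:09 UTC on Jun 25.
Flight 1 lands earlier by 12 hours 49 minutes.

the first, by 12 hours 49 minutes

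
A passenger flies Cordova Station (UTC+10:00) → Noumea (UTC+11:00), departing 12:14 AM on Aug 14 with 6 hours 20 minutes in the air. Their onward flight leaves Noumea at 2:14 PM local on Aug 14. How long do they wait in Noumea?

Convert departure to UTC: 12:14 AM − 10:00 = 2:14 PM UTC on Aug 13.
Add 6 hours and 20 minutes flight time → 8:34 PM UTC.
Noumea is UTC+11:00, so local arrival = 8:34 PM + 11:00 = 7:34 AM on Aug 14.
Layover = 2:14 PM − 7:34 AM = 6 hours 40 minutes.

6 hours 40 minutes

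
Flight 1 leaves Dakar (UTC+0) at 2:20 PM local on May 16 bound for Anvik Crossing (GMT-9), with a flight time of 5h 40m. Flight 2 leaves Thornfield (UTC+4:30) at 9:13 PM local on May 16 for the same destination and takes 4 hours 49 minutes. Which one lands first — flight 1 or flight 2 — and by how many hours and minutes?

Flight 1 departs at 2:20 PM UTC (May 16).
+5 hours 40 minutes → arrive 8:00 PM UTC on May 16.
Flight 2 in UTC: 9:13 PM − 4:30 = 4:43 PM on May 16.
+4 hours and 49 minutes → arrive 9:32 PM UTC on May 16.
Flight 1 lands earlier by 1 hour 32 minutes.

the first, by 1 hour 32 minutes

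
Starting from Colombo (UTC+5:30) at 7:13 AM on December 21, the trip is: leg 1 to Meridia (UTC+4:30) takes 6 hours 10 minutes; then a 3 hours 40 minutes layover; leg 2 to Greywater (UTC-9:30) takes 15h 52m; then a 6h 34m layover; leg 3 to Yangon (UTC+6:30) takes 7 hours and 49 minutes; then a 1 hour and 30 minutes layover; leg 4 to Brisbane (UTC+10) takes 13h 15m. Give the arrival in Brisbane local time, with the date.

Convert departure to UTC: 7:13 AM − 5:30 = 1:43 AM UTC on Dec 21.
Add 6 hours 10 minutes leg 1 → 7:53 AM UTC.
Add 3 hours and 40 minutes layover in Meridia → 11:33 AM UTC.
Add 15 hours and 52 minutes leg 2 → 3:25 AM UTC (Dec 22).
Add 6 hours and 34 minutes layover in Greywater → 9:59 AM UTC.
Add 7 hours 49 minutes leg 3 → 5:48 PM UTC.
Add 1 hour 30 minutes layover in Yangon → 7:18 PM UTC.
Add 13 hours and 15 minutes leg 4 → 8:33 AM UTC (Dec 23).
Brisbane is UTC+10:00, so local arrival = 8:33 AM + 10:00 = 6:33 PM on Dec 23.

6:33 PM on December 23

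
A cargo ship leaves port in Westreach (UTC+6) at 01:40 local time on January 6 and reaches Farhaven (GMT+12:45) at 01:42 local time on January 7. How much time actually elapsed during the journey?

Departure in UTC: 01:40 − 6:00 = 19:40 on Jan 5.
Arrival in UTC: 01:42 − 12:45 = 12:57 on Jan 6.
Elapsed = 12:57 − 19:40 (+1 day) = 17 hours 17 minutes.

17 hours 17 minutes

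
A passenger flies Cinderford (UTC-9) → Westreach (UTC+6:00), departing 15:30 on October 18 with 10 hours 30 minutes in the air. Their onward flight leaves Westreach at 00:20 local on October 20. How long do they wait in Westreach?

7 hours 20 minutes

Convert departure to UTC: 15:30 + 9:00 = 00:30 UTC on Oct 19.
Add 10 hours and 30 minutes flight time → 11:00 UTC.
Westreach is UTC+6:00, so local arrival = 11:00 + 6:00 = 17:00 on Oct 19.
Layover = 00:20 − 17:00 (+1 day) = 7 hours 20 minutes.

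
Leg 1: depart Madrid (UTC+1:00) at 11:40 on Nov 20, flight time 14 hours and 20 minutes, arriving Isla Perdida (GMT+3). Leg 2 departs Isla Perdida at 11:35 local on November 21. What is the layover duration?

7 hours 35 minutes

Convert departure to UTC: 11:40 − 1:00 = 10:40 UTC on Nov 20.
Add 14 hours and 20 minutes flight time → 01:00 UTC (Nov 21).
Isla Perdida is UTC+3:00, so local arrival = 01:00 + 3:00 = 04:00 on Nov 21.
Layover = 11:35 − 04:00 = 7 hours 35 minutes.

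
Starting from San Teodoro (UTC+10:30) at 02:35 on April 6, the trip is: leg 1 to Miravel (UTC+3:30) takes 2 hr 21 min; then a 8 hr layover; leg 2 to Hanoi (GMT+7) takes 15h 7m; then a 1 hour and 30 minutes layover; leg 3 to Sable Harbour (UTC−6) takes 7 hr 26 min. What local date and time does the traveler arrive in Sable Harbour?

Convert departure to UTC: 02:35 − 10:30 = 16:05 UTC on Apr 5.
Add 2 hours and 21 minutes leg 1 → 18:26 UTC.
Add 8 hours layover in Miravel → 02:26 UTC (Apr 6).
Add 15 hours and 7 minutes leg 2 → 17:33 UTC.
Add 1 hour and 30 minutes layover in Hanoi → 19:03 UTC.
Add 7 hours and 26 minutes leg 3 → 02:29 UTC (Apr 7).
Sable Harbour is UTC−6:00, so local arrival = 02:29 − 6:00 = 20:29 on Apr 6.

20:29 on April 6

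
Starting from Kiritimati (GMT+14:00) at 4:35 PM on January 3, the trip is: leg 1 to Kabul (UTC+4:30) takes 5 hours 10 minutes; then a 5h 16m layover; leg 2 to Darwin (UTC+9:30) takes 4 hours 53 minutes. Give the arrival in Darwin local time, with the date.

3:24 AM on January 4

Convert departure to UTC: 4:35 PM − 14:00 = 2:35 AM UTC on Jan 3.
Add 5 hours and 10 minutes leg 1 → 7:45 AM UTC.
Add 5 hours and 16 minutes layover in Kabul → 1:01 PM UTC.
Add 4 hours 53 minutes leg 2 → 5:54 PM UTC.
Darwin is UTC+9:30, so local arrival = 5:54 PM + 9:30 = 3:24 AM on Jan 4.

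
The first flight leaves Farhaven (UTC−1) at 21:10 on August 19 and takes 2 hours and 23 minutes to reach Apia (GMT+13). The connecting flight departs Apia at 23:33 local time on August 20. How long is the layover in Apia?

Convert departure to UTC: 21:10 + 1:00 = 22:10 UTC on Aug 19.
Add 2 hours and 23 minutes flight time → 00:33 UTC (Aug 20).
Apia is UTC+13:00, so local arrival = 00:33 + 13:00 = 13:33 on Aug 20.
Layover = 23:33 − 13:33 = 10 hours.

10 hours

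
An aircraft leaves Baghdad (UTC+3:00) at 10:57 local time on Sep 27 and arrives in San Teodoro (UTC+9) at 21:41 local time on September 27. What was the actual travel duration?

San Teodoro is 6:00 ahead of Baghdad.
Clock-face elapsed time (ignoring zones) is 10 hours 44 minutes.
Actual elapsed = 10 hours 44 minutes − 6:00 = 4 hours 44 minutes.

4 hours 44 minutes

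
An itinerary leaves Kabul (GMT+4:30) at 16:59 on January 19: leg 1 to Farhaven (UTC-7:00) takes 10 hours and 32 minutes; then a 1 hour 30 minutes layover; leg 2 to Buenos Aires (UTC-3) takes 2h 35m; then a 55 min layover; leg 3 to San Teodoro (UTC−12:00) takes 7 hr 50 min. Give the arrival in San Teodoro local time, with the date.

Convert departure to UTC: 16:59 − 4:30 = 12:29 UTC on Jan 19.
Add 10 hours 32 minutes leg 1 → 23:01 UTC.
Add 1 hour and 30 minutes layover in Farhaven → 00:31 UTC (Jan 20).
Add 2 hours 35 minutes leg 2 → 03:06 UTC.
Add 55 minutes layover in Buenos Aires → 04:01 UTC.
Add 7 hours and 50 minutes leg 3 → 11:51 UTC.
San Teodoro is UTC−12:00, so local arrival = 11:51 − 12:00 = 23:51 on Jan 19.

23:51 on Jan 19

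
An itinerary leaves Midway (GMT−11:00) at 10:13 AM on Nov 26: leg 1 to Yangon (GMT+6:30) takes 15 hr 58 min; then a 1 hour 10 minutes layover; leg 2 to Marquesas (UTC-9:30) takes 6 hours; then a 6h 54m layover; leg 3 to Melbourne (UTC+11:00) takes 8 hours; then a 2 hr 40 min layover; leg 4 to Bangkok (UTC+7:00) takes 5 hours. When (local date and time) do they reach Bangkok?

1:55 AM on Nov 29

Convert departure to UTC: 10:13 AM + 11:00 = 9:13 PM UTC on Nov 26.
Add 15 hours 58 minutes leg 1 → 1:11 PM UTC (Nov 27).
Add 1 hour and 10 minutes layover in Yangon → 2:21 PM UTC.
Add 6 hours leg 2 → 8:21 PM UTC.
Add 6 hours and 54 minutes layover in Marquesas → 3:15 AM UTC (Nov 28).
Add 8 hours leg 3 → 11:15 AM UTC.
Add 2 hours 40 minutes layover in Melbourne → 1:55 PM UTC.
Add 5 hours leg 4 → 6:55 PM UTC.
Bangkok is UTC+7:00, so local arrival = 6:55 PM + 7:00 = 1:55 AM on Nov 29.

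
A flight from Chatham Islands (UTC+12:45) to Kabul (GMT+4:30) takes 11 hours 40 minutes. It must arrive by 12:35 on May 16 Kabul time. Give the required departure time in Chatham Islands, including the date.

09:10 on May 16

Target arrival in UTC: 12:35 − 4:30 = 08:05 on May 16.
Subtract 11 hours and 40 minutes → departure 20:25 UTC on May 15.
Chatham Islands is UTC+12:45: 20:25 + 12:45 = 09:10 on May 16.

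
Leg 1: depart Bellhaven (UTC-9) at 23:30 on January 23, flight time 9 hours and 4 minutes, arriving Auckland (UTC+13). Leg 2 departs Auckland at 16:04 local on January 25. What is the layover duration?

9 hours 30 minutes

Convert departure to UTC: 23:30 + 9:00 = 08:30 UTC on Jan 24.
Add 9 hours and 4 minutes flight time → 17:34 UTC.
Auckland is UTC+13:00, so local arrival = 17:34 + 13:00 = 06:34 on Jan 25.
Layover = 16:04 − 06:34 = 9 hours 30 minutes.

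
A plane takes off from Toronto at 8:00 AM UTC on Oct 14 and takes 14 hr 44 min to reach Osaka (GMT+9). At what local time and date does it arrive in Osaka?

Departure is given in UTC: 8:00 AM on Oct 14.
Add 14 hours and 44 minutes → 10:44 PM UTC.
Osaka is UTC+9:00: 10:44 PM + 9:00 = 7:44 AM on Oct 15.

7:44 AM on October 15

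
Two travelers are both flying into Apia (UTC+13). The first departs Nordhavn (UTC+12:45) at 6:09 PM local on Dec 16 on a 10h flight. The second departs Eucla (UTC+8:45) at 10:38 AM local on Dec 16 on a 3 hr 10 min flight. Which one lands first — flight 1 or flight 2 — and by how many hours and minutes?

Flight 1 in UTC: 6:09 PM − 12:45 = 5:24 AM on Dec 16.
+10 hours → arrive 3:24 PM UTC on Dec 16.
Flight 2 in UTC: 10:38 AM − 8:45 = 1:53 AM on Dec 16.
+3 hours and 10 minutes → arrive 5:03 AM UTC on Dec 16.
Flight 2 lands earlier by 10 hours 21 minutes.

the second, by 10 hours 21 minutes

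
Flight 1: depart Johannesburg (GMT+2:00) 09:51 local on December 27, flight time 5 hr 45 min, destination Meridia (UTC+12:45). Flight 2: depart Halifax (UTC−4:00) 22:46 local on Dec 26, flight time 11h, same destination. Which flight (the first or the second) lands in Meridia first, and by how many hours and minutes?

the first, by 10 minutes

Flight 1 in UTC: 09:51 − 2:00 = 07:51 on Dec 27.
+5 hours 45 minutes → arrive 13:36 UTC on Dec 27.
Flight 2 in UTC: 22:46 + 4:00 = 02:46 on Dec 27.
+11 hours → arrive 13:46 UTC on Dec 27.
Flight 1 lands earlier by 10 minutes.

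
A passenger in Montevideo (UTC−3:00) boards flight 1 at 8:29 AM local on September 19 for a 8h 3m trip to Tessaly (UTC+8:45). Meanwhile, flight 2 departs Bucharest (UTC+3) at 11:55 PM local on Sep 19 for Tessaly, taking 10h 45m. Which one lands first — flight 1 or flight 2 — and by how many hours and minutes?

the first, by 12 hours 8 minutes

Flight 1 in UTC: 8:29 AM + 3:00 = 11:29 AM on Sep 19.
+8 hours 3 minutes → arrive 7:32 PM UTC on Sep 19.
Flight 2 in UTC: 11:55 PM − 3:00 = 8:55 PM on Sep 19.
+10 hours and 45 minutes → arrive 7:40 AM UTC on Sep 20.
Flight 1 lands earlier by 12 hours 8 minutes.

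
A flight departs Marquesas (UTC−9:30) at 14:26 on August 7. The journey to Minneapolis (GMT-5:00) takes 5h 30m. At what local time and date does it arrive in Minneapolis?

00:26 on Aug 8

Convert departure to UTC: 14:26 + 9:30 = 23:56 UTC on Aug 7.
Add 5 hours and 30 minutes travel time → 05:26 UTC (Aug 8).
Minneapolis is UTC−5:00, so local arrival = 05:26 − 5:00 = 00:26 on Aug 8.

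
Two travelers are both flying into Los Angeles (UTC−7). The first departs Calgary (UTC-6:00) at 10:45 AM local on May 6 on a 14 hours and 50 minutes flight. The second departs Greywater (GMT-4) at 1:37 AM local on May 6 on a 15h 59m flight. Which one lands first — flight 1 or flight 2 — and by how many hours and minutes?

Flight 1 in UTC: 10:45 AM + 6:00 = 4:45 PM on May 6.
+14 hours 50 minutes → arrive 7:35 AM UTC on May 7.
Flight 2 in UTC: 1:37 AM + 4:00 = 5:37 AM on May 6.
+15 hours and 59 minutes → arrive 9:36 PM UTC on May 6.
Flight 2 lands earlier by 9 hours 59 minutes.

the second, by 9 hours 59 minutes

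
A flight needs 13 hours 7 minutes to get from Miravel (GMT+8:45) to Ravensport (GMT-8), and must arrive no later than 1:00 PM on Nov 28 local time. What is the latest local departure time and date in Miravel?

4:38 PM on November 28

Target arrival in UTC: 1:00 PM + 8:00 = 9:00 PM on Nov 28.
Subtract 13 hours and 7 minutes → departure 7:53 AM UTC on Nov 28.
Miravel is UTC+8:45: 7:53 AM + 8:45 = 4:38 PM on Nov 28.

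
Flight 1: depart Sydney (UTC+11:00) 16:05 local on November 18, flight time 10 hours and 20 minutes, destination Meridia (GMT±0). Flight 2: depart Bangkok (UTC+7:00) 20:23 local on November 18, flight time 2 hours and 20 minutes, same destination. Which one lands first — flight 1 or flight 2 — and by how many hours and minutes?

the first, by 18 minutes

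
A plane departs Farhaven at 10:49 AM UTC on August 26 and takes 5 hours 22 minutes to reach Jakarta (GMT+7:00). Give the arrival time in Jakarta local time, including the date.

Departure is given in UTC: 10:49 AM on Aug 26.
Add 5 hours 22 minutes → 4:11 PM UTC.
Jakarta is UTC+7:00: 4:11 PM + 7:00 = 11:11 PM on Aug 26.

11:11 PM on August 26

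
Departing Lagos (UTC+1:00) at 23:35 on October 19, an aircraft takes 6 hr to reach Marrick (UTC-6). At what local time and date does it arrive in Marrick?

Marrick is 7:00 behind Lagos.
After 6 hours it is 05:35 (Oct 20) in Lagos.
Shift by the zone difference: 05:35 − 7:00 = 22:35 on Oct 19 in Marrick.

22:35 on October 19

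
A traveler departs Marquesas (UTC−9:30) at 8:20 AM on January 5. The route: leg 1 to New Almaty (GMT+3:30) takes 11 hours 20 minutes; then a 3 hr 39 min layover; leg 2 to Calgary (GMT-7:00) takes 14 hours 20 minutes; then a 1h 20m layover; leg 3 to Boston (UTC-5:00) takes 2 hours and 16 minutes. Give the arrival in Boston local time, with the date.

9:45 PM on January 6

Convert departure to UTC: 8:20 AM + 9:30 = 5:50 PM UTC on Jan 5.
Add 11 hours and 20 minutes leg 1 → 5:10 AM UTC (Jan 6).
Add 3 hours 39 minutes layover in New Almaty → 8:49 AM UTC.
Add 14 hours 20 minutes leg 2 → 11:09 PM UTC.
Add 1 hour 20 minutes layover in Calgary → 12:29 AM UTC (Jan 7).
Add 2 hours and 16 minutes leg 3 → 2:45 AM UTC.
Boston is UTC−5:00, so local arrival = 2:45 AM − 5:00 = 9:45 PM on Jan 6.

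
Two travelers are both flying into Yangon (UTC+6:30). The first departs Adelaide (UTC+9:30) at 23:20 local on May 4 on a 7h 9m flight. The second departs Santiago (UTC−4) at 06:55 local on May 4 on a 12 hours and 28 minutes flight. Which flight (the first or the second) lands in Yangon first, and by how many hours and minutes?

Flight 1 in UTC: 23:20 − 9:30 = 13:50 on May 4.
+7 hours 9 minutes → arrive 20:59 UTC on May 4.
Flight 2 in UTC: 06:55 + 4:00 = 10:55 on May 4.
+12 hours and 28 minutes → arrive 23:23 UTC on May 4.
Flight 1 lands earlier by 2 hours 24 minutes.

the first, by 2 hours 24 minutes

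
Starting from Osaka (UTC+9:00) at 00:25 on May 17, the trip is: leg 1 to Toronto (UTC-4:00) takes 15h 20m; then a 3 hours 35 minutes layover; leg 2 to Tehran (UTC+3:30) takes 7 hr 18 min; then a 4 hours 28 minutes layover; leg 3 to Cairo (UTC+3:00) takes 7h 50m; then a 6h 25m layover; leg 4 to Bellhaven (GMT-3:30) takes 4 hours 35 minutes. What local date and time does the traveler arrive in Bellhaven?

13:26 on May 18

Convert departure to UTC: 00:25 − 9:00 = 15:25 UTC on May 16.
Add 15 hours and 20 minutes leg 1 → 06:45 UTC (May 17).
Add 3 hours 35 minutes layover in Toronto → 10:20 UTC.
Add 7 hours and 18 minutes leg 2 → 17:38 UTC.
Add 4 hours 28 minutes layover in Tehran → 22:06 UTC.
Add 7 hours and 50 minutes leg 3 → 05:56 UTC (May 18).
Add 6 hours 25 minutes layover in Cairo → 12:21 UTC.
Add 4 hours 35 minutes leg 4 → 16:56 UTC.
Bellhaven is UTC−3:30, so local arrival = 16:56 − 3:30 = 13:26 on May 18.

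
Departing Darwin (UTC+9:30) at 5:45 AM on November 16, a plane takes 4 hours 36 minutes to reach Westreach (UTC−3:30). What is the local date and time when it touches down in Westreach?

9:21 PM on November 15

Westreach is 13:00 behind Darwin.
After 4 hours and 36 minutes it is 10:21 AM in Darwin.
Shift by the zone difference: 10:21 AM − 13:00 = 9:21 PM on Nov 15 in Westreach.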